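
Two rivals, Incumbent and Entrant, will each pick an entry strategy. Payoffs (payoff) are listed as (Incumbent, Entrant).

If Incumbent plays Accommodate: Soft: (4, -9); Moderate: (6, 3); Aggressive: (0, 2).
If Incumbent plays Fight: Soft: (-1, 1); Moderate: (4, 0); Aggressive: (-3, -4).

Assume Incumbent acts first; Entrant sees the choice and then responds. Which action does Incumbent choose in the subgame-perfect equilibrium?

Accommodate

Backward induction with Incumbent moving first.
- Accommodate: BR = Moderate, leader payoff 6.
- Fight: BR = Soft, leader payoff -1.
Maximizing over 6, -1, Incumbent chooses Accommodate. Subgame-perfect outcome: (Accommodate, Moderate) with payoffs (6, 3).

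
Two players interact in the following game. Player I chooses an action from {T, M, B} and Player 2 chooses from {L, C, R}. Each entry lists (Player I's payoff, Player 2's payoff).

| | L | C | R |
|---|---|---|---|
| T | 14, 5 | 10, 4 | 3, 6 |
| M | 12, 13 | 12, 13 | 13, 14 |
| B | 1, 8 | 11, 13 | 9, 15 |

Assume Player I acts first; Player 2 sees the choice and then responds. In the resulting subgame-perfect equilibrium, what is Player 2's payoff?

14

Solve by backward induction (Player I leads).
- T → Player 2 plays R (best of 5, 4, 6); Player I gets 3.
- M → Player 2 plays R (best of 13, 13, 14); Player I gets 13.
- B → Player 2 plays R (best of 8, 13, 15); Player I gets 9.
Among 3, 13, 9, the best is 13 at M. Subgame-perfect outcome: (M, R) with payoffs (13, 14).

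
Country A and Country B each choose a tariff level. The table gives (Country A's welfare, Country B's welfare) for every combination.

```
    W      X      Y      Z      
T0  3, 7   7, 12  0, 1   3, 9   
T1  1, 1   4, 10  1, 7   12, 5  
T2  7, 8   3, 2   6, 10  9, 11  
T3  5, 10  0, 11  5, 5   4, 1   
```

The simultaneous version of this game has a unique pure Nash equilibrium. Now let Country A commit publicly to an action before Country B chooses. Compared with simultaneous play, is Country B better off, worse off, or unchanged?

Country B best-responds to each possible Country A move:
- T0: BR = X, leader payoff 7.
- T1: BR = X, leader payoff 4.
- T2: BR = Z, leader payoff 9.
- T3: BR = X, leader payoff 0.
Among 7, 4, 9, 0, the best is 9 at T2. Subgame-perfect outcome: (T2, Z) with payoffs (9, 11).
Under simultaneous play:
Country A's best replies: W→T2; X→T0; Y→T2; Z→T1.
Country B's best replies: T0→X; T1→X; T2→Z; T3→X.
Only (T0, X) has each player best-responding; Nash payoffs (7, 12).
Country B earns 11 sequentially versus 12 at the Nash outcome: worse off.

worse off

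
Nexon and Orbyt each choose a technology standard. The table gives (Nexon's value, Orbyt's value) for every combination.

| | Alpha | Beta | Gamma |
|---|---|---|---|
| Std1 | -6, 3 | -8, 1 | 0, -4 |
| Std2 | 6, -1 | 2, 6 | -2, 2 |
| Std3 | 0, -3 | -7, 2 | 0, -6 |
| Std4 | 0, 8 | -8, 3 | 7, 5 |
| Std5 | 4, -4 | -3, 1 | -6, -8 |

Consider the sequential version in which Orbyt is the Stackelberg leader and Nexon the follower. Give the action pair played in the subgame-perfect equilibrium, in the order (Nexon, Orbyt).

(Std2, Beta)

Work backward from Nexon's decision.
- Alpha: Nexon compares -6, 6, 0, 0, 4 and picks Std2; Orbyt would get -1.
- Beta: Nexon compares -8, 2, -7, -8, -3 and picks Std2; Orbyt would get 6.
- Gamma: Nexon compares 0, -2, 0, 7, -6 and picks Std4; Orbyt would get 5.
Among -1, 6, 5, the best is 6 at Beta. Subgame-perfect outcome: (Std2, Beta) with payoffs (2, 6).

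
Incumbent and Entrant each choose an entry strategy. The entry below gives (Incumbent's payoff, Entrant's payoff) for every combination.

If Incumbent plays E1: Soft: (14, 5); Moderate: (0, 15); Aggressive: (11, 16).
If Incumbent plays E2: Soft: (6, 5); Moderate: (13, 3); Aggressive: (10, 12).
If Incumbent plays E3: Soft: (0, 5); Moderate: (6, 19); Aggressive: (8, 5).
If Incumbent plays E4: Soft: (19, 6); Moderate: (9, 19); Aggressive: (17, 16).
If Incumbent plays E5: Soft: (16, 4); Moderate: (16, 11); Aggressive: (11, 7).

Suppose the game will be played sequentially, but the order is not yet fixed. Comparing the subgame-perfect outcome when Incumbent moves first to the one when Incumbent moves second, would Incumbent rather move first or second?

second

If Incumbent leads: Entrant's best replies are E1→Aggressive, E2→Aggressive, E3→Moderate, E4→Moderate, E5→Moderate; Incumbent's induced payoffs 11, 10, 6, 9, 16; outcome (E5, Moderate), payoffs (16, 11).
If Entrant leads: Incumbent's best replies are Soft→E4, Moderate→E5, Aggressive→E4; Entrant's induced payoffs 6, 11, 16; outcome (E4, Aggressive), payoffs (17, 16).
Incumbent gets 16 moving first and 17 moving second, so Incumbent prefers to move second.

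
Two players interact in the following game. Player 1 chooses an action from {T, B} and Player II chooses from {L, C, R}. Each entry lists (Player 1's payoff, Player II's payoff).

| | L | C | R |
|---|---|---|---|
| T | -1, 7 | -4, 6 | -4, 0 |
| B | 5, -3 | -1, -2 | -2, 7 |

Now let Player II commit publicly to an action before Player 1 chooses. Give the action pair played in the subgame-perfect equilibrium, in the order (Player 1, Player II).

Solve by backward induction (Player II leads).
- L → Player 1 plays B (best of -1, 5); Player II gets -3.
- C → Player 1 plays B (best of -4, -1); Player II gets -2.
- R → Player 1 plays B (best of -4, -2); Player II gets 7.
Among -3, -2, 7, the best is 7 at R. Subgame-perfect outcome: (B, R) with payoffs (-2, 7).

(B, R)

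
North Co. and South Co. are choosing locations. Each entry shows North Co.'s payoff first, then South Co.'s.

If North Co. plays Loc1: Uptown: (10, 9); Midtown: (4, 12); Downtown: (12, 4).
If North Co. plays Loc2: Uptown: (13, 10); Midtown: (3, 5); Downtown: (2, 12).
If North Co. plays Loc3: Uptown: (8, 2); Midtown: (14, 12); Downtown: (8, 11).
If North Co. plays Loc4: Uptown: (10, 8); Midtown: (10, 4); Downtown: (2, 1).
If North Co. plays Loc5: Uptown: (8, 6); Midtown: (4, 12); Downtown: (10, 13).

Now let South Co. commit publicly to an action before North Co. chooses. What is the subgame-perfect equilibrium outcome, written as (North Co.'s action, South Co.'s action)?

Solve by backward induction (South Co. leads).
- Uptown: North Co. compares 10, 13, 8, 10, 8 and picks Loc2; South Co. would get 10.
- Midtown: North Co. compares 4, 3, 14, 10, 4 and picks Loc3; South Co. would get 12.
- Downtown: North Co. compares 12, 2, 8, 2, 10 and picks Loc1; South Co. would get 4.
South Co.'s induced payoffs are 10, 12, 4, so South Co. commits to Midtown. Subgame-perfect outcome: (Loc3, Midtown) with payoffs (14, 12).

(Loc3, Midtown)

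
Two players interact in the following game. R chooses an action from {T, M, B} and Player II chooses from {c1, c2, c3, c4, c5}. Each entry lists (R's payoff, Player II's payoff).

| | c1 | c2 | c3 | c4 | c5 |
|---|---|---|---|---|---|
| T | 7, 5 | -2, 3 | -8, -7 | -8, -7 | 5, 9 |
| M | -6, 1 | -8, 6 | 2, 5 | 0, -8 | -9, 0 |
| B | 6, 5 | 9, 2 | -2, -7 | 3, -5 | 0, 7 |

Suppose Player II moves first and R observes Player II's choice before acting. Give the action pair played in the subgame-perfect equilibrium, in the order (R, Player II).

Work backward from R's decision.
- c1: R compares 7, -6, 6 and picks T; Player II would get 5.
- c2: R compares -2, -8, 9 and picks B; Player II would get 2.
- c3: R compares -8, 2, -2 and picks M; Player II would get 5.
- c4: R compares -8, 0, 3 and picks B; Player II would get -5.
- c5: R compares 5, -9, 0 and picks T; Player II would get 9.
Player II's induced payoffs are 5, 2, 5, -5, 9, so Player II commits to c5. Subgame-perfect outcome: (T, c5) with payoffs (5, 9).

(T, c5)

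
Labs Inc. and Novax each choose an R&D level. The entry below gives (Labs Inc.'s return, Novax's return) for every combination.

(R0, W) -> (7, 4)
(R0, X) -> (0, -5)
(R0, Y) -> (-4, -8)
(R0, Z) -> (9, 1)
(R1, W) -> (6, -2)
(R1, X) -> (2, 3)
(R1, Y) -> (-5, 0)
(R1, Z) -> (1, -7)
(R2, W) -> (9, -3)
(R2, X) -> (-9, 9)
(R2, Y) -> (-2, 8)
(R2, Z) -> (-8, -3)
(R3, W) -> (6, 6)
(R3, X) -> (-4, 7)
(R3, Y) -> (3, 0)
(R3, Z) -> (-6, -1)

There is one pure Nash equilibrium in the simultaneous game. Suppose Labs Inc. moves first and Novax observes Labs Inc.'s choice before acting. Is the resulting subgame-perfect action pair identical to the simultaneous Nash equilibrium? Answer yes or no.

Backward induction with Labs Inc. moving first.
- R0 → Novax plays W (best of 4, -5, -8, 1); Labs Inc. gets 7.
- R1 → Novax plays X (best of -2, 3, 0, -7); Labs Inc. gets 2.
- R2 → Novax plays X (best of -3, 9, 8, -3); Labs Inc. gets -9.
- R3 → Novax plays X (best of 6, 7, 0, -1); Labs Inc. gets -4.
Labs Inc.'s induced payoffs are 7, 2, -9, -4, so Labs Inc. commits to R0. Subgame-perfect outcome: (R0, W) with payoffs (7, 4).
Now find the simultaneous Nash equilibrium.
Labs Inc.'s best replies: W→R2; X→R1; Y→R3; Z→R0.
Novax's best replies: R0→W; R1→X; R2→X; R3→X.
The unique mutual best reply is (R1, X), giving (2, 3).
Sequential outcome (R0, W) differs from the Nash profile (R1, X).

no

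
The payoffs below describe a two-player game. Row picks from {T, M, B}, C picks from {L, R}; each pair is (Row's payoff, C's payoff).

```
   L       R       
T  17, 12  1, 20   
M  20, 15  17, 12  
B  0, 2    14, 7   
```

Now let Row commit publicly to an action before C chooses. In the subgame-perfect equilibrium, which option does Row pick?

M

Backward induction with Row moving first.
- T: C compares 12, 20 and picks R; Row would get 1.
- M: C compares 15, 12 and picks L; Row would get 20.
- B: C compares 2, 7 and picks R; Row would get 14.
Row's induced payoffs are 1, 20, 14, so Row commits to M. Subgame-perfect outcome: (M, L) with payoffs (20, 15).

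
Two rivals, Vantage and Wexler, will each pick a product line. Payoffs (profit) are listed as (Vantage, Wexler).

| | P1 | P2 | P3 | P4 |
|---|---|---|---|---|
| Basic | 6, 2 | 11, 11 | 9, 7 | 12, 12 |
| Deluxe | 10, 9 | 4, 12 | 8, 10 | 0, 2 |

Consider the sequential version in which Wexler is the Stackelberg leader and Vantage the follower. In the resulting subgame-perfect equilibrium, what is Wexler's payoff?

12

Vantage best-responds to each possible Wexler move:
- P1 → Vantage plays Deluxe (best of 6, 10); Wexler gets 9.
- P2 → Vantage plays Basic (best of 11, 4); Wexler gets 11.
- P3 → Vantage plays Basic (best of 9, 8); Wexler gets 7.
- P4 → Vantage plays Basic (best of 12, 0); Wexler gets 12.
Among 9, 11, 7, 12, the best is 12 at P4. Subgame-perfect outcome: (Basic, P4) with payoffs (12, 12).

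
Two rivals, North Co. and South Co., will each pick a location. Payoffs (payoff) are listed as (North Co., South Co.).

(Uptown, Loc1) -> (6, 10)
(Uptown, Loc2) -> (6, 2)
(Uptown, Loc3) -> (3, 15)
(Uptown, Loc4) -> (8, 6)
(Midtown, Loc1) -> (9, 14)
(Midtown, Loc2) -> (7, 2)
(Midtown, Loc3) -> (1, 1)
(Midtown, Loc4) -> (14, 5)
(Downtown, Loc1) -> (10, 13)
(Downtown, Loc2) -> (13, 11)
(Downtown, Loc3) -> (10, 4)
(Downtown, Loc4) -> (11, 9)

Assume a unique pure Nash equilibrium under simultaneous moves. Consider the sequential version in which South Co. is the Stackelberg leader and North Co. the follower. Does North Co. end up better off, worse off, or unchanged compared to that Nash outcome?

Work backward from North Co.'s decision.
- Loc1: North Co. compares 6, 9, 10 and picks Downtown; South Co. would get 13.
- Loc2: North Co. compares 6, 7, 13 and picks Downtown; South Co. would get 11.
- Loc3: North Co. compares 3, 1, 10 and picks Downtown; South Co. would get 4.
- Loc4: North Co. compares 8, 14, 11 and picks Midtown; South Co. would get 5.
Among 13, 11, 4, 5, the best is 13 at Loc1. Subgame-perfect outcome: (Downtown, Loc1) with payoffs (10, 13).
Under simultaneous play:
North Co.'s best replies: Loc1→Downtown; Loc2→Downtown; Loc3→Downtown; Loc4→Midtown.
South Co.'s best replies: Uptown→Loc3; Midtown→Loc1; Downtown→Loc1.
The unique mutual best reply is (Downtown, Loc1), giving (10, 13).
North Co. earns 10 sequentially versus 10 at the Nash outcome: unchanged.

unchanged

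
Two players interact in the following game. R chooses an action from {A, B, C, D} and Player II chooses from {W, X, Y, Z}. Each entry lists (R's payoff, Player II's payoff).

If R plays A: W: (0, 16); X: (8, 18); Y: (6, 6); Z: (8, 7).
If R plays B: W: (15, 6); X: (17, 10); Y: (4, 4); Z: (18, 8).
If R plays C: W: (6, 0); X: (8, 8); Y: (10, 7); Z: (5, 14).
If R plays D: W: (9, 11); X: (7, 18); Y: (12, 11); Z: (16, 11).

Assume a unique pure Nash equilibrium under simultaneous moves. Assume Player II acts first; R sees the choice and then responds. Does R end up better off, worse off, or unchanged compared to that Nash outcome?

Backward induction with Player II moving first.
- W: R compares 0, 15, 6, 9 and picks B; Player II would get 6.
- X: R compares 8, 17, 8, 7 and picks B; Player II would get 10.
- Y: R compares 6, 4, 10, 12 and picks D; Player II would get 11.
- Z: R compares 8, 18, 5, 16 and picks B; Player II would get 8.
Maximizing over 6, 10, 11, 8, Player II chooses Y. Subgame-perfect outcome: (D, Y) with payoffs (12, 11).
For the simultaneous game, intersect best replies.
R's best replies: W→B; X→B; Y→D; Z→B.
Player II's best replies: A→X; B→X; C→Z; D→X.
Only (B, X) has each player best-responding; Nash payoffs (17, 10).
R earns 12 sequentially versus 17 at the Nash outcome: worse off.

worse off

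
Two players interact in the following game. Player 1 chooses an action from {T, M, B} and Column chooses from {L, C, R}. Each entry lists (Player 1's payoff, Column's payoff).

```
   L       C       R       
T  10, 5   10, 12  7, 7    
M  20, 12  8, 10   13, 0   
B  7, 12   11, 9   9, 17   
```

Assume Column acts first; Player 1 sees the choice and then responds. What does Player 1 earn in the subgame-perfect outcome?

20

Backward induction with Column moving first.
- L: BR = M, leader payoff 12.
- C: BR = B, leader payoff 9.
- R: BR = M, leader payoff 0.
Among 12, 9, 0, the best is 12 at L. Subgame-perfect outcome: (M, L) with payoffs (20, 12).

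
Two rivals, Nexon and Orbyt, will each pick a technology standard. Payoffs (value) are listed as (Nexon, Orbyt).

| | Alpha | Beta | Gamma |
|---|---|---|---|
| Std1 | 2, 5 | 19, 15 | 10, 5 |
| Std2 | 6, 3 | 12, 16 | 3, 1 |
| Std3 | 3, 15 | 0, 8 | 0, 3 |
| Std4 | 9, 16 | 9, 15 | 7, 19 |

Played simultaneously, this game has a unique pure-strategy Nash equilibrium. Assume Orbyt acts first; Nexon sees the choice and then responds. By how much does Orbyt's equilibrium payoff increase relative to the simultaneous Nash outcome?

1

Nexon best-responds to each possible Orbyt move:
- Alpha: Nexon compares 2, 6, 3, 9 and picks Std4; Orbyt would get 16.
- Beta: Nexon compares 19, 12, 0, 9 and picks Std1; Orbyt would get 15.
- Gamma: Nexon compares 10, 3, 0, 7 and picks Std1; Orbyt would get 5.
Among 16, 15, 5, the best is 16 at Alpha. Subgame-perfect outcome: (Std4, Alpha) with payoffs (9, 16).
Under simultaneous play:
Nexon's best replies: Alpha→Std4; Beta→Std1; Gamma→Std1.
Orbyt's best replies: Std1→Beta; Std2→Beta; Std3→Alpha; Std4→Gamma.
The unique mutual best reply is (Std1, Beta), giving (19, 15).
Orbyt's commitment gain: 16 − 15 = 1.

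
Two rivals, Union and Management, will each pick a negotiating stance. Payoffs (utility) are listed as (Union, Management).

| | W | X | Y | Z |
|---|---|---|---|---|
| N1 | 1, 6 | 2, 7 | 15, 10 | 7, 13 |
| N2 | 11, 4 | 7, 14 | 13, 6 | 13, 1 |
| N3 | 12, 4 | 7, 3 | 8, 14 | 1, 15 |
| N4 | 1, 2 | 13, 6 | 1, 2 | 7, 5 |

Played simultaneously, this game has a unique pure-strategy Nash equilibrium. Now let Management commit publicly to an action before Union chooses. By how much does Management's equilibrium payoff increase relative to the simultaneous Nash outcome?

4

Union best-responds to each possible Management move:
- W: Union compares 1, 11, 12, 1 and picks N3; Management would get 4.
- X: Union compares 2, 7, 7, 13 and picks N4; Management would get 6.
- Y: Union compares 15, 13, 8, 1 and picks N1; Management would get 10.
- Z: Union compares 7, 13, 1, 7 and picks N2; Management would get 1.
Among 4, 6, 10, 1, the best is 10 at Y. Subgame-perfect outcome: (N1, Y) with payoffs (15, 10).
Now find the simultaneous Nash equilibrium.
Union's best replies: W→N3; X→N4; Y→N1; Z→N2.
Management's best replies: N1→Z; N2→X; N3→Z; N4→X.
The unique mutual best reply is (N4, X), giving (13, 6).
Management's commitment gain: 10 − 6 = 4.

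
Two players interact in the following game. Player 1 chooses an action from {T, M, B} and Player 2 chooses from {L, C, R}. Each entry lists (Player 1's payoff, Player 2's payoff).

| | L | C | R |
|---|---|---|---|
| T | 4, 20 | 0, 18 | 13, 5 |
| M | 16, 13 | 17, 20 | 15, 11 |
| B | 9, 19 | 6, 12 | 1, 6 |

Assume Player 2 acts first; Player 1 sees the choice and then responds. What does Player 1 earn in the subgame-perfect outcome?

17

Backward induction with Player 2 moving first.
- L → Player 1 plays M (best of 4, 16, 9); Player 2 gets 13.
- C → Player 1 plays M (best of 0, 17, 6); Player 2 gets 20.
- R → Player 1 plays M (best of 13, 15, 1); Player 2 gets 11.
Player 2's induced payoffs are 13, 20, 11, so Player 2 commits to C. Subgame-perfect outcome: (M, C) with payoffs (17, 20).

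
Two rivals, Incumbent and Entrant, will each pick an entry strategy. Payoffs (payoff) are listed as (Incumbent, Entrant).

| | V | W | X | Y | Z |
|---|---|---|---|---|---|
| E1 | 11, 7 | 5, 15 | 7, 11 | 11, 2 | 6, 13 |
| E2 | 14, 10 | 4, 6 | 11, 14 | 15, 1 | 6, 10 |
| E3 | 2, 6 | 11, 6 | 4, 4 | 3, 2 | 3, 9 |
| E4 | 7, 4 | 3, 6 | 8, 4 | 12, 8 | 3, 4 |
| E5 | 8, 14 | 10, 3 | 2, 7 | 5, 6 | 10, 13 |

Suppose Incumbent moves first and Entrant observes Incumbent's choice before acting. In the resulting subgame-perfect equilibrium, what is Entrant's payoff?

8

Work backward from Entrant's decision.
- E1: BR = W, leader payoff 5.
- E2: BR = X, leader payoff 11.
- E3: BR = Z, leader payoff 3.
- E4: BR = Y, leader payoff 12.
- E5: BR = V, leader payoff 8.
Among 5, 11, 3, 12, 8, the best is 12 at E4. Subgame-perfect outcome: (E4, Y) with payoffs (12, 8).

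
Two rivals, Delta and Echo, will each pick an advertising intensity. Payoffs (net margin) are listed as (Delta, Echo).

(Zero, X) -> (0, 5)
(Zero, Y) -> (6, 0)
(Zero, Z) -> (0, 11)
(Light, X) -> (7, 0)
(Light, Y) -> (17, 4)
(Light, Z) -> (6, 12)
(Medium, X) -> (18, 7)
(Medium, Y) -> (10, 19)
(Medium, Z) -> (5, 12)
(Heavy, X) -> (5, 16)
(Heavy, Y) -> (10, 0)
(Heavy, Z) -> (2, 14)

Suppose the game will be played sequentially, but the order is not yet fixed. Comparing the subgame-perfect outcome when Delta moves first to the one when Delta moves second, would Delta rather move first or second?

first

If Delta leads: Echo's best replies are Zero→Z, Light→Z, Medium→Y, Heavy→X; Delta's induced payoffs 0, 6, 10, 5; outcome (Medium, Y), payoffs (10, 19).
If Echo leads: Delta's best replies are X→Medium, Y→Light, Z→Light; Echo's induced payoffs 7, 4, 12; outcome (Light, Z), payoffs (6, 12).
Delta gets 10 moving first and 6 moving second, so Delta prefers to move first.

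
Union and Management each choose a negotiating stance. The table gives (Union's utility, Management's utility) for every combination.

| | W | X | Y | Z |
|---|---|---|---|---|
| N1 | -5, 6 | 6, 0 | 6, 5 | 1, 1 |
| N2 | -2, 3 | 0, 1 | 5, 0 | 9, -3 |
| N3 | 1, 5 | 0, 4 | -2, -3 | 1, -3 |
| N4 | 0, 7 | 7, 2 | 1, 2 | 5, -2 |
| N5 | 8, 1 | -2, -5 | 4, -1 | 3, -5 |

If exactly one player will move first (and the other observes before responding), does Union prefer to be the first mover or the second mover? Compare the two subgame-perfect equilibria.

If Union leads: Management's best replies are N1→W, N2→W, N3→W, N4→W, N5→W; Union's induced payoffs -5, -2, 1, 0, 8; outcome (N5, W), payoffs (8, 1).
If Management leads: Union's best replies are W→N5, X→N4, Y→N1, Z→N2; Management's induced payoffs 1, 2, 5, -3; outcome (N1, Y), payoffs (6, 5).
Union gets 8 moving first and 6 moving second, so Union prefers to move first.

first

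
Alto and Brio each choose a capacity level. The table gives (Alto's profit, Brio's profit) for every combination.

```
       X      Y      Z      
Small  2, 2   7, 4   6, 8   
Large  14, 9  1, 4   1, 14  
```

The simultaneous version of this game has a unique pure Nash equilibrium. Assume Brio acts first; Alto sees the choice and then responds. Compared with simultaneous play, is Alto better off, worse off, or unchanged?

better off

Alto best-responds to each possible Brio move:
- X: Alto compares 2, 14 and picks Large; Brio would get 9.
- Y: Alto compares 7, 1 and picks Small; Brio would get 4.
- Z: Alto compares 6, 1 and picks Small; Brio would get 8.
Among 9, 4, 8, the best is 9 at X. Subgame-perfect outcome: (Large, X) with payoffs (14, 9).
Under simultaneous play:
Alto's best replies: X→Large; Y→Small; Z→Small.
Brio's best replies: Small→Z; Large→Z.
The unique mutual best reply is (Small, Z), giving (6, 8).
Alto earns 14 sequentially versus 6 at the Nash outcome: better off.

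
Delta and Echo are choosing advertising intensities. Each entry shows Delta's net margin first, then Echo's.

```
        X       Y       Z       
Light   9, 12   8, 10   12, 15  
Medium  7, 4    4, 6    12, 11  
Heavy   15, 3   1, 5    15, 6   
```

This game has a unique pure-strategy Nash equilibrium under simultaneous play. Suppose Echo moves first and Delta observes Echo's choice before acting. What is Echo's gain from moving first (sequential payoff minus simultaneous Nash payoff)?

4

Work backward from Delta's decision.
- X: BR = Heavy, leader payoff 3.
- Y: BR = Light, leader payoff 10.
- Z: BR = Heavy, leader payoff 6.
Maximizing over 3, 10, 6, Echo chooses Y. Subgame-perfect outcome: (Light, Y) with payoffs (8, 10).
For the simultaneous game, intersect best replies.
Delta's best replies: X→Heavy; Y→Light; Z→Heavy.
Echo's best replies: Light→Z; Medium→Z; Heavy→Z.
The unique mutual best reply is (Heavy, Z), giving (15, 6).
Echo's commitment gain: 10 − 6 = 4.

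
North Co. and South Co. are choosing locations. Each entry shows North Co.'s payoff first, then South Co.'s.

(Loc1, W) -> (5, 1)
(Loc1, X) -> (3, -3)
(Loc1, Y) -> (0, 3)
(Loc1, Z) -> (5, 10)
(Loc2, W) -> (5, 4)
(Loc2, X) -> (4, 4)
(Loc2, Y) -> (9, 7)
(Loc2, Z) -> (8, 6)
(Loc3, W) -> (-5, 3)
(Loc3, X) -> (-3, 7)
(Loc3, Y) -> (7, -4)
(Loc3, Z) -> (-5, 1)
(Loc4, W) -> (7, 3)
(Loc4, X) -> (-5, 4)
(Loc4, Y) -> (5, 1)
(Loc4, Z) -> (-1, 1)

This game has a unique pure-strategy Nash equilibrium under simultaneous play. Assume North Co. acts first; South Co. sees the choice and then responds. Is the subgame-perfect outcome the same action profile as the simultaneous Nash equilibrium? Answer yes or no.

South Co. best-responds to each possible North Co. move:
- Loc1 → South Co. plays Z (best of 1, -3, 3, 10); North Co. gets 5.
- Loc2 → South Co. plays Y (best of 4, 4, 7, 6); North Co. gets 9.
- Loc3 → South Co. plays X (best of 3, 7, -4, 1); North Co. gets -3.
- Loc4 → South Co. plays X (best of 3, 4, 1, 1); North Co. gets -5.
Maximizing over 5, 9, -3, -5, North Co. chooses Loc2. Subgame-perfect outcome: (Loc2, Y) with payoffs (9, 7).
For the simultaneous game, intersect best replies.
North Co.'s best replies: W→Loc4; X→Loc2; Y→Loc2; Z→Loc2.
South Co.'s best replies: Loc1→Z; Loc2→Y; Loc3→X; Loc4→X.
Only (Loc2, Y) has each player best-responding; Nash payoffs (9, 7).
Sequential outcome (Loc2, Y) coincides with the Nash profile (Loc2, Y).

yes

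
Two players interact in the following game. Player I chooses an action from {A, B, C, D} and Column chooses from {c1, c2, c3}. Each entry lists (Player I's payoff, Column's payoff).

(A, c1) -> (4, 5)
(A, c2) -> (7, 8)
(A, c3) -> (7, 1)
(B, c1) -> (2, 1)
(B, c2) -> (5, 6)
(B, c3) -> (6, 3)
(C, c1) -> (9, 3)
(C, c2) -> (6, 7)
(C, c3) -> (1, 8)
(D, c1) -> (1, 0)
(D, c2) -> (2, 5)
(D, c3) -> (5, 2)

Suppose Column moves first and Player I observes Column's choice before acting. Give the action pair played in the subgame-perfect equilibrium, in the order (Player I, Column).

(A, c2)

Solve by backward induction (Column leads).
- c1: BR = C, leader payoff 3.
- c2: BR = A, leader payoff 8.
- c3: BR = A, leader payoff 1.
Among 3, 8, 1, the best is 8 at c2. Subgame-perfect outcome: (A, c2) with payoffs (7, 8).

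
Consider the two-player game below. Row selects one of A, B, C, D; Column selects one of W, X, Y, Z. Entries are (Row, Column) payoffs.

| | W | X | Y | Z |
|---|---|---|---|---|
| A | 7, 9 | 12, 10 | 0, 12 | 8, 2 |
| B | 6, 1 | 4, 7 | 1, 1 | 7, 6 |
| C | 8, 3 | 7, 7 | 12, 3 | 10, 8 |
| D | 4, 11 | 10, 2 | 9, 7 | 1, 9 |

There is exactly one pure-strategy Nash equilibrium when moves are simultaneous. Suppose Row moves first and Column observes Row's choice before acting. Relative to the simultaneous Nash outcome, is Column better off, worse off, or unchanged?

unchanged

Work backward from Column's decision.
- A → Column plays Y (best of 9, 10, 12, 2); Row gets 0.
- B → Column plays X (best of 1, 7, 1, 6); Row gets 4.
- C → Column plays Z (best of 3, 7, 3, 8); Row gets 10.
- D → Column plays W (best of 11, 2, 7, 9); Row gets 4.
Maximizing over 0, 4, 10, 4, Row chooses C. Subgame-perfect outcome: (C, Z) with payoffs (10, 8).
For the simultaneous game, intersect best replies.
Row's best replies: W→C; X→A; Y→C; Z→C.
Column's best replies: A→Y; B→X; C→Z; D→W.
Only (C, Z) has each player best-responding; Nash payoffs (10, 8).
Column earns 8 sequentially versus 8 at the Nash outcome: unchanged.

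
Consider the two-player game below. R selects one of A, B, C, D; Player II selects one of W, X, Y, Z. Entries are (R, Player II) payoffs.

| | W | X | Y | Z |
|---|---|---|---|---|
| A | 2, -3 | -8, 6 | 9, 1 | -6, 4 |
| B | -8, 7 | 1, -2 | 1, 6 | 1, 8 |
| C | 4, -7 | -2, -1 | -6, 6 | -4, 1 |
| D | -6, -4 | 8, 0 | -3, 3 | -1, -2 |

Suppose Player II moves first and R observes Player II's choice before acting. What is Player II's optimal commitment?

Z

Solve by backward induction (Player II leads).
- W: BR = C, leader payoff -7.
- X: BR = D, leader payoff 0.
- Y: BR = A, leader payoff 1.
- Z: BR = B, leader payoff 8.
Maximizing over -7, 0, 1, 8, Player II chooses Z. Subgame-perfect outcome: (B, Z) with payoffs (1, 8).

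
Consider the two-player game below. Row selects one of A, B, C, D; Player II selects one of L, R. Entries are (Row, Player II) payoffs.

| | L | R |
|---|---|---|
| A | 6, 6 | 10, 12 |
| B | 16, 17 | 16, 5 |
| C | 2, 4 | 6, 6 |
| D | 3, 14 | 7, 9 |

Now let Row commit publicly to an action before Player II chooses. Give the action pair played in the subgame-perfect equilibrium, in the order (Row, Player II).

Player II best-responds to each possible Row move:
- A: Player II compares 6, 12 and picks R; Row would get 10.
- B: Player II compares 17, 5 and picks L; Row would get 16.
- C: Player II compares 4, 6 and picks R; Row would get 6.
- D: Player II compares 14, 9 and picks L; Row would get 3.
Maximizing over 10, 16, 6, 3, Row chooses B. Subgame-perfect outcome: (B, L) with payoffs (16, 17).

(B, L)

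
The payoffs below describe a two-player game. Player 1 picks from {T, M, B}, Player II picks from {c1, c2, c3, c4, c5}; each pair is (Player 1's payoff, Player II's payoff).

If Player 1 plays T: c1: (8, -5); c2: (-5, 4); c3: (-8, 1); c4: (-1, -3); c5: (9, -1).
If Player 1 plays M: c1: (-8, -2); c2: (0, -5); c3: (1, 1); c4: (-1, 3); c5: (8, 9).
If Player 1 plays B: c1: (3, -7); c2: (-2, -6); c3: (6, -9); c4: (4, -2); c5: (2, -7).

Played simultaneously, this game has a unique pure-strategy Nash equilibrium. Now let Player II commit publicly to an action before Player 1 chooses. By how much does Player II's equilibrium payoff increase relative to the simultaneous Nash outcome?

Solve by backward induction (Player II leads).
- c1: Player 1 compares 8, -8, 3 and picks T; Player II would get -5.
- c2: Player 1 compares -5, 0, -2 and picks M; Player II would get -5.
- c3: Player 1 compares -8, 1, 6 and picks B; Player II would get -9.
- c4: Player 1 compares -1, -1, 4 and picks B; Player II would get -2.
- c5: Player 1 compares 9, 8, 2 and picks T; Player II would get -1.
Player II's induced payoffs are -5, -5, -9, -2, -1, so Player II commits to c5. Subgame-perfect outcome: (T, c5) with payoffs (9, -1).
Now find the simultaneous Nash equilibrium.
Player 1's best replies: c1→T; c2→M; c3→B; c4→B; c5→T.
Player II's best replies: T→c2; M→c5; B→c4.
Only (B, c4) has each player best-responding; Nash payoffs (4, -2).
Player II's commitment gain: -1 − -2 = 1.

1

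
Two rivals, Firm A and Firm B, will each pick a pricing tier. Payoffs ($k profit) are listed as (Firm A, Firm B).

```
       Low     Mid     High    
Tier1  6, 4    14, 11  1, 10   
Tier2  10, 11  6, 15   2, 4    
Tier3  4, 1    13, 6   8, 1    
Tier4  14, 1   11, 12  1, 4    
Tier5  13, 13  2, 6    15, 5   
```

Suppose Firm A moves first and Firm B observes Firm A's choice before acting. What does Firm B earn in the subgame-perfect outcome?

Firm B best-responds to each possible Firm A move:
- Tier1 → Firm B plays Mid (best of 4, 11, 10); Firm A gets 14.
- Tier2 → Firm B plays Mid (best of 11, 15, 4); Firm A gets 6.
- Tier3 → Firm B plays Mid (best of 1, 6, 1); Firm A gets 13.
- Tier4 → Firm B plays Mid (best of 1, 12, 4); Firm A gets 11.
- Tier5 → Firm B plays Low (best of 13, 6, 5); Firm A gets 13.
Maximizing over 14, 6, 13, 11, 13, Firm A chooses Tier1. Subgame-perfect outcome: (Tier1, Mid) with payoffs (14, 11).

11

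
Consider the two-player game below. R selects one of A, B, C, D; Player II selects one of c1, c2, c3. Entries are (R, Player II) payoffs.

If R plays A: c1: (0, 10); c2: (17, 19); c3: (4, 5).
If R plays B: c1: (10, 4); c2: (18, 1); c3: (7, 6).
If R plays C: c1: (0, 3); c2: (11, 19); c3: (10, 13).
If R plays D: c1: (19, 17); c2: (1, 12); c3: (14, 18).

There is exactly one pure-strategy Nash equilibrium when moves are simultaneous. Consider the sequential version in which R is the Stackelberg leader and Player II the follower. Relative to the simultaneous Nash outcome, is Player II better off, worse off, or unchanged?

better off

Work backward from Player II's decision.
- A: Player II compares 10, 19, 5 and picks c2; R would get 17.
- B: Player II compares 4, 1, 6 and picks c3; R would get 7.
- C: Player II compares 3, 19, 13 and picks c2; R would get 11.
- D: Player II compares 17, 12, 18 and picks c3; R would get 14.
R's induced payoffs are 17, 7, 11, 14, so R commits to A. Subgame-perfect outcome: (A, c2) with payoffs (17, 19).
Now find the simultaneous Nash equilibrium.
R's best replies: c1→D; c2→B; c3→D.
Player II's best replies: A→c2; B→c3; C→c2; D→c3.
Only (D, c3) has each player best-responding; Nash payoffs (14, 18).
Player II earns 19 sequentially versus 18 at the Nash outcome: better off.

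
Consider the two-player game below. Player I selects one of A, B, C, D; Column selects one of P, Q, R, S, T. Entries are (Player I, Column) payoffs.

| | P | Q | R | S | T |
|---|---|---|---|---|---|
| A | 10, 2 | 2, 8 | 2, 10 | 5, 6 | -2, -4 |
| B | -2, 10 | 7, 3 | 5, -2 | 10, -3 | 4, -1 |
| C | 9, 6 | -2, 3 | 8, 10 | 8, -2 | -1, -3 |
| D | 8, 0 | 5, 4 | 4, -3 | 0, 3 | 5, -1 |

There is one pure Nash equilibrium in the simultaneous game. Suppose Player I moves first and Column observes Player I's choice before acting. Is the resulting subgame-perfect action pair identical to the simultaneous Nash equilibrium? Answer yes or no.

Solve by backward induction (Player I leads).
- A → Column plays R (best of 2, 8, 10, 6, -4); Player I gets 2.
- B → Column plays P (best of 10, 3, -2, -3, -1); Player I gets -2.
- C → Column plays R (best of 6, 3, 10, -2, -3); Player I gets 8.
- D → Column plays Q (best of 0, 4, -3, 3, -1); Player I gets 5.
Among 2, -2, 8, 5, the best is 8 at C. Subgame-perfect outcome: (C, R) with payoffs (8, 10).
For the simultaneous game, intersect best replies.
Player I's best replies: P→A; Q→B; R→C; S→B; T→D.
Column's best replies: A→R; B→P; C→R; D→Q.
The unique mutual best reply is (C, R), giving (8, 10).
Sequential outcome (C, R) coincides with the Nash profile (C, R).

yes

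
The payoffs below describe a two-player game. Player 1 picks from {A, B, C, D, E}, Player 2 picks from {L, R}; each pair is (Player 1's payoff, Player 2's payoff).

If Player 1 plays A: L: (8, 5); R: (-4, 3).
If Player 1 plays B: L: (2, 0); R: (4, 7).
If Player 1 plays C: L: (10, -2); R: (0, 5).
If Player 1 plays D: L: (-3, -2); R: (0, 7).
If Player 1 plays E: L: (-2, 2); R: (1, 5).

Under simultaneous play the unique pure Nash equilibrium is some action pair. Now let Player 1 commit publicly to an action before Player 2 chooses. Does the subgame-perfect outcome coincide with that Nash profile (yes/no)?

no

Solve by backward induction (Player 1 leads).
- A: Player 2 compares 5, 3 and picks L; Player 1 would get 8.
- B: Player 2 compares 0, 7 and picks R; Player 1 would get 4.
- C: Player 2 compares -2, 5 and picks R; Player 1 would get 0.
- D: Player 2 compares -2, 7 and picks R; Player 1 would get 0.
- E: Player 2 compares 2, 5 and picks R; Player 1 would get 1.
Maximizing over 8, 4, 0, 0, 1, Player 1 chooses A. Subgame-perfect outcome: (A, L) with payoffs (8, 5).
Under simultaneous play:
Player 1's best replies: L→C; R→B.
Player 2's best replies: A→L; B→R; C→R; D→R; E→R.
The unique mutual best reply is (B, R), giving (4, 7).
Sequential outcome (A, L) differs from the Nash profile (B, R).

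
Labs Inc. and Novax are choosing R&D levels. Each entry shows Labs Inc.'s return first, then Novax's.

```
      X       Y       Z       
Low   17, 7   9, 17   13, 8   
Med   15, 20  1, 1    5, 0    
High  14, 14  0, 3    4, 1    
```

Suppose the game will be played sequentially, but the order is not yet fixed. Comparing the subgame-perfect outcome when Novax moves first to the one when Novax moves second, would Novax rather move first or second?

If Labs Inc. leads: Novax's best replies are Low→Y, Med→X, High→X; Labs Inc.'s induced payoffs 9, 15, 14; outcome (Med, X), payoffs (15, 20).
If Novax leads: Labs Inc.'s best replies are X→Low, Y→Low, Z→Low; Novax's induced payoffs 7, 17, 8; outcome (Low, Y), payoffs (9, 17).
Novax gets 17 moving first and 20 moving second, so Novax prefers to move second.

second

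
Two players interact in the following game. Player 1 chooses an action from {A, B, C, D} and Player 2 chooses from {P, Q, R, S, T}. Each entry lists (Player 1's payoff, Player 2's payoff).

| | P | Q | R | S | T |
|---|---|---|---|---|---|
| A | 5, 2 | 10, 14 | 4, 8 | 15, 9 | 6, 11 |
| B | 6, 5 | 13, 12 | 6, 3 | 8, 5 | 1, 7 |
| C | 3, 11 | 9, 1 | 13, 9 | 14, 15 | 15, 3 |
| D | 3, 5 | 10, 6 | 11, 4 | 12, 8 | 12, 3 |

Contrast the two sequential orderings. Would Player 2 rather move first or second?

second

If Player 1 leads: Player 2's best replies are A→Q, B→Q, C→S, D→S; Player 1's induced payoffs 10, 13, 14, 12; outcome (C, S), payoffs (14, 15).
If Player 2 leads: Player 1's best replies are P→B, Q→B, R→C, S→A, T→C; Player 2's induced payoffs 5, 12, 9, 9, 3; outcome (B, Q), payoffs (13, 12).
Player 2 gets 12 moving first and 15 moving second, so Player 2 prefers to move second.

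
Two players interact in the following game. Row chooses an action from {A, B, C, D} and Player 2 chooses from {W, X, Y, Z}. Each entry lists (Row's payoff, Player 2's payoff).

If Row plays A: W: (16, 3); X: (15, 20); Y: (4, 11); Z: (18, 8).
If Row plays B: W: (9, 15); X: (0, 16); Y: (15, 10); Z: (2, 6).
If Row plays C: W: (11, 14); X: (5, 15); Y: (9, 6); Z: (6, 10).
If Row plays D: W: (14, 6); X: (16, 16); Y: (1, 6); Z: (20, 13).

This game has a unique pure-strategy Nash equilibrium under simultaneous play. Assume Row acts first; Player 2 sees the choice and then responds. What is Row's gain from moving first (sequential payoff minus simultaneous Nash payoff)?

0

Backward induction with Row moving first.
- A → Player 2 plays X (best of 3, 20, 11, 8); Row gets 15.
- B → Player 2 plays X (best of 15, 16, 10, 6); Row gets 0.
- C → Player 2 plays X (best of 14, 15, 6, 10); Row gets 5.
- D → Player 2 plays X (best of 6, 16, 6, 13); Row gets 16.
Row's induced payoffs are 15, 0, 5, 16, so Row commits to D. Subgame-perfect outcome: (D, X) with payoffs (16, 16).
For the simultaneous game, intersect best replies.
Row's best replies: W→A; X→D; Y→B; Z→D.
Player 2's best replies: A→X; B→X; C→X; D→X.
The unique mutual best reply is (D, X), giving (16, 16).
Row's commitment gain: 16 − 16 = 0.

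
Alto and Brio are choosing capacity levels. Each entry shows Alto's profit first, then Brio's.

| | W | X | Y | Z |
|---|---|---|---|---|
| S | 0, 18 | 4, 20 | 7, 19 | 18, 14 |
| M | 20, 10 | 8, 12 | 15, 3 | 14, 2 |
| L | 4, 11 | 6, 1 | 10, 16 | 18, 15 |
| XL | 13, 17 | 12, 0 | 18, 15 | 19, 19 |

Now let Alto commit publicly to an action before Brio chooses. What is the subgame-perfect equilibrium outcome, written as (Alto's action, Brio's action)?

(XL, Z)

Solve by backward induction (Alto leads).
- S → Brio plays X (best of 18, 20, 19, 14); Alto gets 4.
- M → Brio plays X (best of 10, 12, 3, 2); Alto gets 8.
- L → Brio plays Y (best of 11, 1, 16, 15); Alto gets 10.
- XL → Brio plays Z (best of 17, 0, 15, 19); Alto gets 19.
Alto's induced payoffs are 4, 8, 10, 19, so Alto commits to XL. Subgame-perfect outcome: (XL, Z) with payoffs (19, 19).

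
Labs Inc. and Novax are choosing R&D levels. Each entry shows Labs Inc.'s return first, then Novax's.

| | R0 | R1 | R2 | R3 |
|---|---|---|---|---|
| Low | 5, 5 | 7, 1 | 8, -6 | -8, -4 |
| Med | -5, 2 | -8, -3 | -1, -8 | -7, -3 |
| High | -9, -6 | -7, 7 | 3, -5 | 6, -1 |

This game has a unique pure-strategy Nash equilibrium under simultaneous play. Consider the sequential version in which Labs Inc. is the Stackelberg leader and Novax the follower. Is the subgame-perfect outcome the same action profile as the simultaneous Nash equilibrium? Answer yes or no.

Work backward from Novax's decision.
- Low → Novax plays R0 (best of 5, 1, -6, -4); Labs Inc. gets 5.
- Med → Novax plays R0 (best of 2, -3, -8, -3); Labs Inc. gets -5.
- High → Novax plays R1 (best of -6, 7, -5, -1); Labs Inc. gets -7.
Among 5, -5, -7, the best is 5 at Low. Subgame-perfect outcome: (Low, R0) with payoffs (5, 5).
For the simultaneous game, intersect best replies.
Labs Inc.'s best replies: R0→Low; R1→Low; R2→Low; R3→High.
Novax's best replies: Low→R0; Med→R0; High→R1.
Only (Low, R0) has each player best-responding; Nash payoffs (5, 5).
Sequential outcome (Low, R0) coincides with the Nash profile (Low, R0).

yes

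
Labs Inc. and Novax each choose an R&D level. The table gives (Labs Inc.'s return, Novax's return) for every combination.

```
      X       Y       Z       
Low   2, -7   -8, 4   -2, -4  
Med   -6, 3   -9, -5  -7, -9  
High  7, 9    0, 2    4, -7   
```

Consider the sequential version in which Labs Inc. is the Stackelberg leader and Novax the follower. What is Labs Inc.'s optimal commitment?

High

Novax best-responds to each possible Labs Inc. move:
- Low → Novax plays Y (best of -7, 4, -4); Labs Inc. gets -8.
- Med → Novax plays X (best of 3, -5, -9); Labs Inc. gets -6.
- High → Novax plays X (best of 9, 2, -7); Labs Inc. gets 7.
Labs Inc.'s induced payoffs are -8, -6, 7, so Labs Inc. commits to High. Subgame-perfect outcome: (High, X) with payoffs (7, 9).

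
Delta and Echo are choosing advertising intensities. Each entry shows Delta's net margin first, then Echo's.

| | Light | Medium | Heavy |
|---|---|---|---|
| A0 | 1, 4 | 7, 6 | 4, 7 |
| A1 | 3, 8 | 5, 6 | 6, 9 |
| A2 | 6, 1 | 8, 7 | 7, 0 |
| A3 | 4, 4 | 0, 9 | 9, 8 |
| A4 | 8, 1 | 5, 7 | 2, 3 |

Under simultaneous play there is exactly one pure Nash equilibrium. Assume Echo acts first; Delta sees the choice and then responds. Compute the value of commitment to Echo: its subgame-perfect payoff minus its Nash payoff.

1

Work backward from Delta's decision.
- Light: Delta compares 1, 3, 6, 4, 8 and picks A4; Echo would get 1.
- Medium: Delta compares 7, 5, 8, 0, 5 and picks A2; Echo would get 7.
- Heavy: Delta compares 4, 6, 7, 9, 2 and picks A3; Echo would get 8.
Echo's induced payoffs are 1, 7, 8, so Echo commits to Heavy. Subgame-perfect outcome: (A3, Heavy) with payoffs (9, 8).
Now find the simultaneous Nash equilibrium.
Delta's best replies: Light→A4; Medium→A2; Heavy→A3.
Echo's best replies: A0→Heavy; A1→Heavy; A2→Medium; A3→Medium; A4→Medium.
The unique mutual best reply is (A2, Medium), giving (8, 7).
Echo's commitment gain: 8 − 7 = 1.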